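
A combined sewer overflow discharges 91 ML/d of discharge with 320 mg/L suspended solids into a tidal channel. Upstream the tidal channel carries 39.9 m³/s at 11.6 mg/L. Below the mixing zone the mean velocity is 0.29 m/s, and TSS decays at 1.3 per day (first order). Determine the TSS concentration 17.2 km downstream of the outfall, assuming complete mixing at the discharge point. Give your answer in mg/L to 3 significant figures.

91 ML/d = 1.053 m³/s.
After complete mixing, C₀ = (1.053·320 + 39.9·11.6) / 40.95 = 19.53 mg/L.
Travel time t = 1.72e+04 m / 0.29 m/s = 5.931e+04 s = 0.6865 d.
C = 19.53·exp(−1.3·0.6865) = 19.53·0.4097 = 8.001 mg/L.

8.00 mg/L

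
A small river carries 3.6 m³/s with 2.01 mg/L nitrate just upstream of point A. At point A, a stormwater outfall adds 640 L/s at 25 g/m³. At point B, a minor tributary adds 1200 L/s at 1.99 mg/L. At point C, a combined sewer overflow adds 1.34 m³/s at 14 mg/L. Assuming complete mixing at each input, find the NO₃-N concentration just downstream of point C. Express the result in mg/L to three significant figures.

6.55 mg/L

640 L/s = 0.64 m³/s.
After input A: C = (3.6·2.01 + 0.64·25) / 4.24 = 5.48 mg/L.
1200 L/s = 1.2 m³/s.
After input B: C = (4.24·5.48 + 1.2·1.99) / 5.44 = 4.71 mg/L.
After input C: C = (5.44·4.71 + 1.34·14) / 6.78 = 6.546 mg/L.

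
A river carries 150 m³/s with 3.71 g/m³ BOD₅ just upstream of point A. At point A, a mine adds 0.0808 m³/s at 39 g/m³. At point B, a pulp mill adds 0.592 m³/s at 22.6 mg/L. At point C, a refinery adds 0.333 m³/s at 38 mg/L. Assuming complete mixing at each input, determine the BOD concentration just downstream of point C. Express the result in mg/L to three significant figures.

After input A: C = (150·3.71 + 0.0808·39) / 150.1 = 3.729 mg/L.
After input B: C = (150.1·3.729 + 0.592·22.6) / 150.7 = 3.803 mg/L.
After input C: C = (150.7·3.803 + 0.333·38) / 151 = 3.879 mg/L.

3.88 mg/L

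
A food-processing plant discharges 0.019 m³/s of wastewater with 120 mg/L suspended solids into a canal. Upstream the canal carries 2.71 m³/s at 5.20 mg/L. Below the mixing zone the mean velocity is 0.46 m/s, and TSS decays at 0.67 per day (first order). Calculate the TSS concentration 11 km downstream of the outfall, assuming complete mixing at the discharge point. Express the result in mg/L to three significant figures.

After complete mixing, C₀ = (0.019·120 + 2.71·5.2) / 2.729 = 5.999 mg/L.
Travel time t = 1.1e+04 m / 0.46 m/s = 2.391e+04 s = 0.2768 d.
C = 5.999·exp(−0.67·0.2768) = 5.999·0.8307 = 4.984 mg/L.

4.98 mg/L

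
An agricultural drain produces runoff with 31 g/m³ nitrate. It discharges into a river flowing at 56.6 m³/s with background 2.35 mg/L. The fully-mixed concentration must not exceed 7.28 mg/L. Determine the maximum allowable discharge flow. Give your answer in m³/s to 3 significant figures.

Mass balance at complete mixing: C_std·(Q_w + Q_r) = Q_w·C_e + Q_r·C_b.
Rearranging, Q_w = Q_r·(C_std − C_b)/(C_e − C_std) = 56.6·(7.28 − 2.35) / (31 − 7.28) = 11.76 m³/s.

11.8 m³/s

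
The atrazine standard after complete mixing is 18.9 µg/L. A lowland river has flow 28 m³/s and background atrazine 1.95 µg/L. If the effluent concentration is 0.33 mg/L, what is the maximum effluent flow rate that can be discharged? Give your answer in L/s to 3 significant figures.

1.95 µg/L = 0.00195 mg/L.
18.9 µg/L = 0.0189 mg/L.
Mass balance at complete mixing: C_std·(Q_w + Q_r) = Q_w·C_e + Q_r·C_b.
Rearranging, Q_w = Q_r·(C_std − C_b)/(C_e − C_std) = 28·(0.0189 − 0.00195) / (0.33 − 0.0189) = 1.526 m³/s.
= 1526 L/s.

1530 L/s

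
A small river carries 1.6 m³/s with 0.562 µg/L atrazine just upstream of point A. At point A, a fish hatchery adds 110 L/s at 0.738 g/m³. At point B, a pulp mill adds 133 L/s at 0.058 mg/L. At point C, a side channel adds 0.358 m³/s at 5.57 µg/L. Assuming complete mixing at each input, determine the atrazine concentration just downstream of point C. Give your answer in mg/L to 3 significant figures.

0.562 µg/L = 0.000562 mg/L.
110 L/s = 0.11 m³/s.
After input A: C = (1.6·0.000562 + 0.11·0.738) / 1.71 = 0.048 mg/L.
133 L/s = 0.133 m³/s.
After input B: C = (1.71·0.048 + 0.133·0.058) / 1.843 = 0.04872 mg/L.
5.57 µg/L = 0.00557 mg/L.
After input C: C = (1.843·0.04872 + 0.358·0.00557) / 2.201 = 0.0417 mg/L.

0.0417 mg/L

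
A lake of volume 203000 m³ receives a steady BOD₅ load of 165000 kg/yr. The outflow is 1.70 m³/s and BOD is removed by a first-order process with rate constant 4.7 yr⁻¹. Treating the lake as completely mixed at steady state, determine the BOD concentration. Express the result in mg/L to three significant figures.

3.02 mg/L

Outflow Q = 1.70 m³/s × 3.156e+07 s/yr = 5.365e+07 m³/yr.
Steady-state CSTR mass balance: W = Q·C + k·V·C, so C = W/(Q + kV).
Q + kV = 5.365e+07 + 4.7·203000 = 5.46e+07 m³/yr.
C = 165000/5.46e+07 = 0.003022 kg/m³ = 3.022 mg/L.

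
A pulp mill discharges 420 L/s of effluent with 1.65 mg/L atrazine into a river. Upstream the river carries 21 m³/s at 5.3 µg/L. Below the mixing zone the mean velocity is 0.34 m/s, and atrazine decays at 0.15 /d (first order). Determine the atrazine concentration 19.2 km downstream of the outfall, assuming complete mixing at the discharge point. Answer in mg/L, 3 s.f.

420 L/s = 0.42 m³/s.
5.3 µg/L = 0.0053 mg/L.
After complete mixing, C₀ = (0.42·1.65 + 21·0.0053) / 21.42 = 0.03755 mg/L.
Travel time t = 1.92e+04 m / 0.34 m/s = 5.647e+04 s = 0.6536 d.
C = 0.03755·exp(−0.15·0.6536) = 0.03755·0.9066 = 0.03404 mg/L.

0.0340 mg/L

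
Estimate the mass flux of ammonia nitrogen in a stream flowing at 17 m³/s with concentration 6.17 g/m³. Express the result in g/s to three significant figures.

Mass flux = Q·C = 17 m³/s × 6.17 g/m³ = 104.9 g/s.

105 g/s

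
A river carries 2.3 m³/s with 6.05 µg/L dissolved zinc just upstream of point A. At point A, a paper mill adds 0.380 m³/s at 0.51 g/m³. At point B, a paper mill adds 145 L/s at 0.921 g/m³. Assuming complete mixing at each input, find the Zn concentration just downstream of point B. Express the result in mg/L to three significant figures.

6.05 µg/L = 0.00605 mg/L.
After input A: C = (2.3·0.00605 + 0.38·0.51) / 2.68 = 0.07751 mg/L.
145 L/s = 0.145 m³/s.
After input B: C = (2.68·0.07751 + 0.145·0.921) / 2.825 = 0.1208 mg/L.

0.121 mg/L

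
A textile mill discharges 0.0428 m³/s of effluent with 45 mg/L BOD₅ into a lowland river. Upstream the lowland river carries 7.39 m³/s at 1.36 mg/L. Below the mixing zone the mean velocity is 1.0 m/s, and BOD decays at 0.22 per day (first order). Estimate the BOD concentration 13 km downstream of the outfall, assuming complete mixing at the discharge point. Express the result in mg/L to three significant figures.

After complete mixing, C₀ = (0.0428·45 + 7.39·1.36) / 7.433 = 1.611 mg/L.
Travel time t = 1.3e+04 m / 1.0 m/s = 1.3e+04 s = 0.1505 d.
C = 1.611·exp(−0.22·0.1505) = 1.611·0.9674 = 1.559 mg/L.

1.56 mg/L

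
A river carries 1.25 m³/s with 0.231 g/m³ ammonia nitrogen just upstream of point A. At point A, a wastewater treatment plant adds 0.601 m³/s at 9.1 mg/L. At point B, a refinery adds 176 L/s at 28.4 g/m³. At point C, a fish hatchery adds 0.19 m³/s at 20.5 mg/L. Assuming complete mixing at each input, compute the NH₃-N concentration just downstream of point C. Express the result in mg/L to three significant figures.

6.61 mg/L

After input A: C = (1.25·0.231 + 0.601·9.1) / 1.851 = 3.111 mg/L.
176 L/s = 0.176 m³/s.
After input B: C = (1.851·3.111 + 0.176·28.4) / 2.027 = 5.306 mg/L.
After input C: C = (2.027·5.306 + 0.19·20.5) / 2.217 = 6.609 mg/L.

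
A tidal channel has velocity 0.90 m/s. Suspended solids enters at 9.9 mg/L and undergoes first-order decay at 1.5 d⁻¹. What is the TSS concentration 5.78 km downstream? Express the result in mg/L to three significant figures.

Travel time t = 5.78 km / 0.90 m/s = 5780/0.90 = 6422 s = 0.07433 d.
First-order decay: C = 9.9·exp(−1.5·0.07433) = 9.9·0.8945 = 8.855 mg/L.

8.86 mg/L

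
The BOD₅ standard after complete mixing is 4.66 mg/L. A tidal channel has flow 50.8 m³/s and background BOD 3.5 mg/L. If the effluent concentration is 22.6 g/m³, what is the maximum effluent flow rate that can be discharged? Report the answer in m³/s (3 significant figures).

Mass balance at complete mixing: C_std·(Q_w + Q_r) = Q_w·C_e + Q_r·C_b.
Rearranging, Q_w = Q_r·(C_std − C_b)/(C_e − C_std) = 50.8·(4.66 − 3.5) / (22.6 − 4.66) = 3.285 m³/s.

3.28 m³/s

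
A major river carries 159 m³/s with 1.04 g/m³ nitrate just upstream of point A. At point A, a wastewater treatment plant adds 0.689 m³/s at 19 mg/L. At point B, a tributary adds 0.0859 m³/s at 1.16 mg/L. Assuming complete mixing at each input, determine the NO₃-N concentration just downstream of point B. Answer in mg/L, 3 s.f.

After input A: C = (159·1.04 + 0.689·19) / 159.7 = 1.117 mg/L.
After input B: C = (159.7·1.117 + 0.0859·1.16) / 159.8 = 1.118 mg/L.

1.12 mg/L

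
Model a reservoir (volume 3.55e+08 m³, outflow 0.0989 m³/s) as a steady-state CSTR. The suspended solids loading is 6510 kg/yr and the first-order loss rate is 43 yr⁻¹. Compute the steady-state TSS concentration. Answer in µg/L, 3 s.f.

Outflow Q = 0.0989 m³/s × 3.156e+07 s/yr = 3.121e+06 m³/yr.
Steady-state CSTR mass balance: W = Q·C + k·V·C, so C = W/(Q + kV).
Q + kV = 3.121e+06 + 43·3.55e+08 = 1.527e+10 m³/yr.
C = 6510/1.527e+10 = 4.264e-07 kg/m³ = 0.0004264 mg/L = 0.4264 µg/L.

0.426 µg/L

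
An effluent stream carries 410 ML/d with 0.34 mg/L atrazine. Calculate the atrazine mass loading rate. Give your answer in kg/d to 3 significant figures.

410 ML/d = 4.745 m³/s.
Mass flux = Q·C = 4.745 m³/s × 0.34 g/m³ = 1.613 g/s.
= 1.613 g/s × 86.4 = 139.4 kg/d.

139 kg/d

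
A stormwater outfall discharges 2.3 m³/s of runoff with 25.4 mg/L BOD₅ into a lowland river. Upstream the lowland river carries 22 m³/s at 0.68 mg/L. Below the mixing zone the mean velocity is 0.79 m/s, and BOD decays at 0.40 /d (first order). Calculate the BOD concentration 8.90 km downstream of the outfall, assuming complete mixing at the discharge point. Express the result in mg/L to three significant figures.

2.87 mg/L

After complete mixing, C₀ = (2.3·25.4 + 22·0.68) / 24.3 = 3.02 mg/L.
Travel time t = 8900 m / 0.79 m/s = 1.127e+04 s = 0.1304 d.
C = 3.02·exp(−0.40·0.1304) = 3.02·0.9492 = 2.866 mg/L.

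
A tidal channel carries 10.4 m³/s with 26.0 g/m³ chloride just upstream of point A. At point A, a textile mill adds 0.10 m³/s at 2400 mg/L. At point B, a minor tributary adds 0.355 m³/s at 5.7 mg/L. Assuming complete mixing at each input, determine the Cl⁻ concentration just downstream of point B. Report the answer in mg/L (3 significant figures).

After input A: C = (10.4·26 + 0.1·2400) / 10.5 = 48.61 mg/L.
After input B: C = (10.5·48.61 + 0.355·5.7) / 10.86 = 47.21 mg/L.

47.2 mg/L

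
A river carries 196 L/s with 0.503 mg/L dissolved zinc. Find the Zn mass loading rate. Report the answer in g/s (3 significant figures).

0.0986 g/s

196 L/s = 0.196 m³/s.
Mass flux = Q·C = 0.196 m³/s × 0.503 g/m³ = 0.09859 g/s.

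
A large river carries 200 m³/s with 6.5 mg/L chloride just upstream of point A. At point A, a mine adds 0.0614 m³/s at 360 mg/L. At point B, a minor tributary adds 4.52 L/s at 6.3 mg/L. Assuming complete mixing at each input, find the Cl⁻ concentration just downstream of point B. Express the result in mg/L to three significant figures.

6.61 mg/L

After input A: C = (200·6.5 + 0.0614·360) / 200.1 = 6.608 mg/L.
4.52 L/s = 0.00452 m³/s.
After input B: C = (200.1·6.608 + 0.00452·6.3) / 200.1 = 6.608 mg/L.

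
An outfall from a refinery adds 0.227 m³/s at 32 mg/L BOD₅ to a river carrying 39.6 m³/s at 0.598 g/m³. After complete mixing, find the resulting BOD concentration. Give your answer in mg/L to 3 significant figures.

By mass balance at complete mixing, C = (0.227·32 + 39.6·0.598) / (0.227 + 39.6) = 30.94/39.83 = 0.777 mg/L.

0.777 mg/L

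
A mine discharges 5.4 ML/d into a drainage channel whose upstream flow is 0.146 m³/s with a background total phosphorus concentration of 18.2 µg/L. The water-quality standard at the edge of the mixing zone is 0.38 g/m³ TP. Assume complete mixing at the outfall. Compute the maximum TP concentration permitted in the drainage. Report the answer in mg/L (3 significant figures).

1.23 mg/L

5.4 ML/d = 0.0625 m³/s.
18.2 µg/L = 0.0182 mg/L.
Mass balance: 0.38·0.2085 = 0.0625·Cₑ + 0.146·0.0182.
Cₑ = (0.07923 − 0.002657) / 0.0625 = 1.225 mg/L.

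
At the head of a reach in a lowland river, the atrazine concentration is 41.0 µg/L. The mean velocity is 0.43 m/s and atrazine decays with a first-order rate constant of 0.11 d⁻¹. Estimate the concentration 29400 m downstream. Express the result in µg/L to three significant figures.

Travel time t = 29400 m / 0.43 m/s = 2.94e+04/0.43 = 6.837e+04 s = 0.7913 d.
First-order decay: C = 41.0·exp(−0.11·0.7913) = 41.0·0.9166 = 37.58 µg/L.

37.6 µg/L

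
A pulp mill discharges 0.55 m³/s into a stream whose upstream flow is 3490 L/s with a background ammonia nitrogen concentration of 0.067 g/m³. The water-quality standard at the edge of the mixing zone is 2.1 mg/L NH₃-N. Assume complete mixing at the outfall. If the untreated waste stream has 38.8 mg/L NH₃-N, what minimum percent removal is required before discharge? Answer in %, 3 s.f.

3490 L/s = 3.49 m³/s.
Mass balance: 2.1·4.04 = 0.55·Cₑ + 3.49·0.067.
Cₑ = (8.484 − 0.2338) / 0.55 = 15 mg/L.
Required removal = 1 − 15/38.8 = 61.34 %.

61.3 %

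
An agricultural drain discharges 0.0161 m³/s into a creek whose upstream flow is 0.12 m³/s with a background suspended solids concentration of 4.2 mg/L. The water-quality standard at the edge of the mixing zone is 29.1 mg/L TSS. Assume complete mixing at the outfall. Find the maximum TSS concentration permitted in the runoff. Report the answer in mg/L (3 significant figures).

Mass balance: 29.1·0.1361 = 0.0161·Cₑ + 0.12·4.2.
Cₑ = (3.961 − 0.504) / 0.0161 = 214.7 mg/L.

215 mg/L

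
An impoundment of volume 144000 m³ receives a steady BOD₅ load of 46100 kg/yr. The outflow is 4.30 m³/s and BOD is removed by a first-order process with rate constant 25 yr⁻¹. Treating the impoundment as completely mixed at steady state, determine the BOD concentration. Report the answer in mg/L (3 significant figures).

Outflow Q = 4.30 m³/s × 3.156e+07 s/yr = 1.357e+08 m³/yr.
Steady-state CSTR mass balance: W = Q·C + k·V·C, so C = W/(Q + kV).
Q + kV = 1.357e+08 + 25·144000 = 1.393e+08 m³/yr.
C = 46100/1.393e+08 = 0.0003309 kg/m³ = 0.3309 mg/L.

0.331 mg/L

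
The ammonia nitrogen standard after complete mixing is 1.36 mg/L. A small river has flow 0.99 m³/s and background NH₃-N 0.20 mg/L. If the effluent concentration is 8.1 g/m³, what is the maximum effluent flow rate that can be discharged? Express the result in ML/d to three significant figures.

Mass balance at complete mixing: C_std·(Q_w + Q_r) = Q_w·C_e + Q_r·C_b.
Rearranging, Q_w = Q_r·(C_std − C_b)/(C_e − C_std) = 0.99·(1.36 − 0.2) / (8.1 − 1.36) = 0.1704 m³/s.
= 14.72 ML/d.

14.7 ML/d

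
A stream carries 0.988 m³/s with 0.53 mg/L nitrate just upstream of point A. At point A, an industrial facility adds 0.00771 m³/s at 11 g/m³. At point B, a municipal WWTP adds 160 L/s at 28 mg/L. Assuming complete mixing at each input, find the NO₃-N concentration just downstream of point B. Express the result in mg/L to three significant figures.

4.40 mg/L

After input A: C = (0.988·0.53 + 0.00771·11) / 0.9957 = 0.6111 mg/L.
160 L/s = 0.16 m³/s.
After input B: C = (0.9957·0.6111 + 0.16·28) / 1.156 = 4.403 mg/L.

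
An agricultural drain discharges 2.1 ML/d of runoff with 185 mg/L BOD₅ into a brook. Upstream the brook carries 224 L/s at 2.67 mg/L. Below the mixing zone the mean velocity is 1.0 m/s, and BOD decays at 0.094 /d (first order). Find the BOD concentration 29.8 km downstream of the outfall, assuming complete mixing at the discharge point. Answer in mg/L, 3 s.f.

19.9 mg/L

2.1 ML/d = 0.02431 m³/s.
224 L/s = 0.224 m³/s.
After complete mixing, C₀ = (0.02431·185 + 0.224·2.67) / 0.2483 = 20.52 mg/L.
Travel time t = 2.98e+04 m / 1.0 m/s = 2.98e+04 s = 0.3449 d.
C = 20.52·exp(−0.094·0.3449) = 20.52·0.9681 = 19.86 mg/L.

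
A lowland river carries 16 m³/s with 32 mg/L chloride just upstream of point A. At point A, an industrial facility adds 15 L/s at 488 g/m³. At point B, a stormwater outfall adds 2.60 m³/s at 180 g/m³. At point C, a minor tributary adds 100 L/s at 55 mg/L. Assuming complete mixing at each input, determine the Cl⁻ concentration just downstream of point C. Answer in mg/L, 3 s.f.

15 L/s = 0.015 m³/s.
After input A: C = (16·32 + 0.015·488) / 16.02 = 32.43 mg/L.
After input B: C = (16.02·32.43 + 2.6·180) / 18.62 = 53.04 mg/L.
100 L/s = 0.1 m³/s.
After input C: C = (18.62·53.04 + 0.1·55) / 18.72 = 53.05 mg/L.

53.0 mg/L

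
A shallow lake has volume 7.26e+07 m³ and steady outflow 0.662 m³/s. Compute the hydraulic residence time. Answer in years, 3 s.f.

3.48 yr

Q = 0.662 m³/s × 3.156e+07 s/yr = 2.089e+07 m³/yr.
Hydraulic residence time τ = V/Q = 7.26e+07/2.089e+07 = 3.475 yr.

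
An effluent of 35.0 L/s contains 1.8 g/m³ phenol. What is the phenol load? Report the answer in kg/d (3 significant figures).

5.44 kg/d

35.0 L/s = 0.035 m³/s.
Mass flux = Q·C = 0.035 m³/s × 1.8 g/m³ = 0.063 g/s.
= 0.063 g/s × 86.4 = 5.443 kg/d.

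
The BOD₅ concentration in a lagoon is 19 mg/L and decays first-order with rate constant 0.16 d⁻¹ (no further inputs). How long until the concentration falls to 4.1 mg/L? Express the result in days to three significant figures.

t = ln(C₀/C)/k = ln(19/4.1)/0.16 = 1.533/0.16 = 9.584 d.

9.58 d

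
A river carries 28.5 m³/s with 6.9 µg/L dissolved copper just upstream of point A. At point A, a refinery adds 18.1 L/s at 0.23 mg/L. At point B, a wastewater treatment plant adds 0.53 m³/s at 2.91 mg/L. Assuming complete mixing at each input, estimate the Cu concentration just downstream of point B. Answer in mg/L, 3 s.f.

6.9 µg/L = 0.0069 mg/L.
18.1 L/s = 0.0181 m³/s.
After input A: C = (28.5·0.0069 + 0.0181·0.23) / 28.52 = 0.007042 mg/L.
After input B: C = (28.52·0.007042 + 0.53·2.91) / 29.05 = 0.06001 mg/L.

0.0600 mg/L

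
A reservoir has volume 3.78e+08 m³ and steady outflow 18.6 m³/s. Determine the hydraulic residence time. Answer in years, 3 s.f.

Q = 18.6 m³/s × 3.156e+07 s/yr = 5.87e+08 m³/yr.
Hydraulic residence time τ = V/Q = 3.78e+08/5.87e+08 = 0.644 yr.

0.644 yr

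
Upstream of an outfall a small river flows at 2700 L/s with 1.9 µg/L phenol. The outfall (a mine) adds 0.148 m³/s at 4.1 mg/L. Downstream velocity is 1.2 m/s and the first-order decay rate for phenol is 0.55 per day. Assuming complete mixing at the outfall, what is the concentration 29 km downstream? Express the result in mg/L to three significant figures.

0.184 mg/L

2700 L/s = 2.7 m³/s.
1.9 µg/L = 0.0019 mg/L.
After complete mixing, C₀ = (0.148·4.1 + 2.7·0.0019) / 2.848 = 0.2149 mg/L.
Travel time t = 2.9e+04 m / 1.2 m/s = 2.417e+04 s = 0.2797 d.
C = 0.2149·exp(−0.55·0.2797) = 0.2149·0.8574 = 0.1842 mg/L.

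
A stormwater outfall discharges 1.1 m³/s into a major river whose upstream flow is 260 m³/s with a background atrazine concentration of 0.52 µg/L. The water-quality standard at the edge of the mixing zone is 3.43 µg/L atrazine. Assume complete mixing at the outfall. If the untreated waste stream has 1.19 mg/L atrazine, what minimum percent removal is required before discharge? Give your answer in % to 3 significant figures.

0.52 µg/L = 0.00052 mg/L.
3.43 µg/L = 0.00343 mg/L.
Mass balance: 0.00343·261.1 = 1.1·Cₑ + 260·0.00052.
Cₑ = (0.8956 − 0.1352) / 1.1 = 0.6912 mg/L.
Required removal = 1 − 0.6912/1.19 = 41.91 %.

41.9 %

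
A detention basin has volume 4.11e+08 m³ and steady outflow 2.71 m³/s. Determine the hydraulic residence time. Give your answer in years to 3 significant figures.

4.81 yr

Q = 2.71 m³/s × 3.156e+07 s/yr = 8.552e+07 m³/yr.
Hydraulic residence time τ = V/Q = 4.11e+08/8.552e+07 = 4.806 yr.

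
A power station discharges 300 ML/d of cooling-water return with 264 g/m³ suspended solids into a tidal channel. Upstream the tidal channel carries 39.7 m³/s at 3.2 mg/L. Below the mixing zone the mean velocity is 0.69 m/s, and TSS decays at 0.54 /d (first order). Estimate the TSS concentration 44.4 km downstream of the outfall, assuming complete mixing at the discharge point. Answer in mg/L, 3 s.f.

16.2 mg/L

300 ML/d = 3.472 m³/s.
After complete mixing, C₀ = (3.472·264 + 39.7·3.2) / 43.17 = 24.18 mg/L.
Travel time t = 4.44e+04 m / 0.69 m/s = 6.435e+04 s = 0.7448 d.
C = 24.18·exp(−0.54·0.7448) = 24.18·0.6689 = 16.17 mg/L.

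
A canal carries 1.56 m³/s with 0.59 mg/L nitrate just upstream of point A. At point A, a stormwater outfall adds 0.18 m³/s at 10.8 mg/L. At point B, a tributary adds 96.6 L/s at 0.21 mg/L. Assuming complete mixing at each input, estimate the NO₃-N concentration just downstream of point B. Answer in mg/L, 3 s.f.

1.57 mg/L

After input A: C = (1.56·0.59 + 0.18·10.8) / 1.74 = 1.646 mg/L.
96.6 L/s = 0.0966 m³/s.
After input B: C = (1.74·1.646 + 0.0966·0.21) / 1.837 = 1.571 mg/L.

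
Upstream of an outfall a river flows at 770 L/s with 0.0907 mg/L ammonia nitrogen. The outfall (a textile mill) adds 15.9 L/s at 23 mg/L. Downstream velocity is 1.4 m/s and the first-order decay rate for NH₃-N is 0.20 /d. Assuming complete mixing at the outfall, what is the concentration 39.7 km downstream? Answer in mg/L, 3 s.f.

0.519 mg/L

15.9 L/s = 0.0159 m³/s.
770 L/s = 0.77 m³/s.
After complete mixing, C₀ = (0.0159·23 + 0.77·0.0907) / 0.7859 = 0.5542 mg/L.
Travel time t = 3.97e+04 m / 1.4 m/s = 2.836e+04 s = 0.3282 d.
C = 0.5542·exp(−0.20·0.3282) = 0.5542·0.9365 = 0.519 mg/L.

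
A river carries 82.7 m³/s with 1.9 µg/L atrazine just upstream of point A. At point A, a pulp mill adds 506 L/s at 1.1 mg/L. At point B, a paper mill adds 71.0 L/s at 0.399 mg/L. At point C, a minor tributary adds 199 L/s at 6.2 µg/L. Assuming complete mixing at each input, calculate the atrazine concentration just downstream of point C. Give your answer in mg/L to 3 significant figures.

1.9 µg/L = 0.0019 mg/L.
506 L/s = 0.506 m³/s.
After input A: C = (82.7·0.0019 + 0.506·1.1) / 83.21 = 0.008578 mg/L.
71.0 L/s = 0.071 m³/s.
After input B: C = (83.21·0.008578 + 0.071·0.399) / 83.28 = 0.008911 mg/L.
199 L/s = 0.199 m³/s.
6.2 µg/L = 0.0062 mg/L.
After input C: C = (83.28·0.008911 + 0.199·0.0062) / 83.48 = 0.008904 mg/L.

0.00890 mg/L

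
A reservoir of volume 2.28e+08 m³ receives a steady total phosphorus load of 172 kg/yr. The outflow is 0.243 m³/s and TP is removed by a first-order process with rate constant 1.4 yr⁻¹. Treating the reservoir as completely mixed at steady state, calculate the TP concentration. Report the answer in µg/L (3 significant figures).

0.526 µg/L

Outflow Q = 0.243 m³/s × 3.156e+07 s/yr = 7.668e+06 m³/yr.
Steady-state CSTR mass balance: W = Q·C + k·V·C, so C = W/(Q + kV).
Q + kV = 7.668e+06 + 1.4·2.28e+08 = 3.269e+08 m³/yr.
C = 172/3.269e+08 = 5.262e-07 kg/m³ = 0.0005262 mg/L = 0.5262 µg/L.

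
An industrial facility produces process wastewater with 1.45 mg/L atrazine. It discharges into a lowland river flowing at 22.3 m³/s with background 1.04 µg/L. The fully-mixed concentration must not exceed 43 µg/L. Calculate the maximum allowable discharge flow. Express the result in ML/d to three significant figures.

1.04 µg/L = 0.00104 mg/L.
43 µg/L = 0.043 mg/L.
Mass balance at complete mixing: C_std·(Q_w + Q_r) = Q_w·C_e + Q_r·C_b.
Rearranging, Q_w = Q_r·(C_std − C_b)/(C_e − C_std) = 22.3·(0.043 − 0.00104) / (1.45 − 0.043) = 0.665 m³/s.
= 57.46 ML/d.

57.5 ML/d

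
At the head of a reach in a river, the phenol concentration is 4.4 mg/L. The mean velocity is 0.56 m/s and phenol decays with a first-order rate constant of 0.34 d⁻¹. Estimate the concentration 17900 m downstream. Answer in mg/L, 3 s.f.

3.88 mg/L

Travel time t = 17900 m / 0.56 m/s = 1.79e+04/0.56 = 3.196e+04 s = 0.37 d.
First-order decay: C = 4.4·exp(−0.34·0.37) = 4.4·0.8818 = 3.88 mg/L.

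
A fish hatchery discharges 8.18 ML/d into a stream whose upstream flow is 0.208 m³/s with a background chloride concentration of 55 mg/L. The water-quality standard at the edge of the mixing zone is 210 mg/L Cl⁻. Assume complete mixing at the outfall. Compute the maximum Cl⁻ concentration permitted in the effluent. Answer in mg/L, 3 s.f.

551 mg/L

8.18 ML/d = 0.09468 m³/s.
Mass balance: 210·0.3027 = 0.09468·Cₑ + 0.208·55.
Cₑ = (63.56 − 11.44) / 0.09468 = 550.5 mg/L.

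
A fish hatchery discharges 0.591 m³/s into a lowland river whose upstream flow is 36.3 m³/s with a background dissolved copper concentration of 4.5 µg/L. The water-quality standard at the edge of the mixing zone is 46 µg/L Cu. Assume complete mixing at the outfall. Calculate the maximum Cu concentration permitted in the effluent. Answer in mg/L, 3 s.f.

2.59 mg/L

4.5 µg/L = 0.0045 mg/L.
46 µg/L = 0.046 mg/L.
Mass balance: 0.046·36.89 = 0.591·Cₑ + 36.3·0.0045.
Cₑ = (1.697 − 0.1633) / 0.591 = 2.595 mg/L.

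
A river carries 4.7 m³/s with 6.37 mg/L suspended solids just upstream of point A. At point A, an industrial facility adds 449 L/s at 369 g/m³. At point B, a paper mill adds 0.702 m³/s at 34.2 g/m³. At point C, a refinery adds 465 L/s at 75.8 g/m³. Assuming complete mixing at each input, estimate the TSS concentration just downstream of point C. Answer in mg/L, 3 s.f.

449 L/s = 0.449 m³/s.
After input A: C = (4.7·6.37 + 0.449·369) / 5.149 = 37.99 mg/L.
After input B: C = (5.149·37.99 + 0.702·34.2) / 5.851 = 37.54 mg/L.
465 L/s = 0.465 m³/s.
After input C: C = (5.851·37.54 + 0.465·75.8) / 6.316 = 40.35 mg/L.

40.4 mg/L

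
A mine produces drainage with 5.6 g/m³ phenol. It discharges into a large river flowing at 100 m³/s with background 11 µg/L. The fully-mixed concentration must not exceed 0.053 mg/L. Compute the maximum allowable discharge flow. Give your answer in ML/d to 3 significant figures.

65.4 ML/d

11 µg/L = 0.011 mg/L.
Mass balance at complete mixing: C_std·(Q_w + Q_r) = Q_w·C_e + Q_r·C_b.
Rearranging, Q_w = Q_r·(C_std − C_b)/(C_e − C_std) = 100·(0.053 − 0.011) / (5.6 − 0.053) = 0.7572 m³/s.
= 65.42 ML/d.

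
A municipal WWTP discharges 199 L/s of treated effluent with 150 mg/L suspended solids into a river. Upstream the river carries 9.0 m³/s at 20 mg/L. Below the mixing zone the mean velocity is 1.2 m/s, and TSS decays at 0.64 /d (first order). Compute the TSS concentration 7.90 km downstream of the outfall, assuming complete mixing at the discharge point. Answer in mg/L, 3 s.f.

199 L/s = 0.199 m³/s.
After complete mixing, C₀ = (0.199·150 + 9·20) / 9.199 = 22.81 mg/L.
Travel time t = 7900 m / 1.2 m/s = 6583 s = 0.0762 d.
C = 22.81·exp(−0.64·0.0762) = 22.81·0.9524 = 21.73 mg/L.

21.7 mg/L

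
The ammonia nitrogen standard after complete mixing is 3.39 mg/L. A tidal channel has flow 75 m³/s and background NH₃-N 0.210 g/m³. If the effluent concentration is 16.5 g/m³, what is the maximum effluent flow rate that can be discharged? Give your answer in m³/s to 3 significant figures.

18.2 m³/s

Mass balance at complete mixing: C_std·(Q_w + Q_r) = Q_w·C_e + Q_r·C_b.
Rearranging, Q_w = Q_r·(C_std − C_b)/(C_e − C_std) = 75·(3.39 − 0.21) / (16.5 − 3.39) = 18.19 m³/s.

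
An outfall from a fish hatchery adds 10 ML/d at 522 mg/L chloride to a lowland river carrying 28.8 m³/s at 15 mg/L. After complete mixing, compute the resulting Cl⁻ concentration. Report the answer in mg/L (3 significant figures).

10 ML/d = 0.1157 m³/s.
Flow-weighted mixing gives C = (0.1157·522 + 28.8·15) / (0.1157 + 28.8) = 492.4/28.92 = 17.03 mg/L.

17.0 mg/L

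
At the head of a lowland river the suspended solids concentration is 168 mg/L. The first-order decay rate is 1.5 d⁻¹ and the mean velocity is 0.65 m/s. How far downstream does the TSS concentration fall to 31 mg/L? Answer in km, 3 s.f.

63.3 km

From C = C₀·e^(−kt), t = ln(C₀/C)/k = ln(168/31)/1.5 = 1.69/1.5 = 1.127 d.
Distance = v·t = 0.65 m/s × 9.734e+04 s = 6.327e+04 m = 63.27 km.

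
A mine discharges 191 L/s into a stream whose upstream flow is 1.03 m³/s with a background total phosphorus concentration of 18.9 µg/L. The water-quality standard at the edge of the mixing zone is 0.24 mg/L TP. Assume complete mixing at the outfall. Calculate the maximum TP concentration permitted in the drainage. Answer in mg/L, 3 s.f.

191 L/s = 0.191 m³/s.
18.9 µg/L = 0.0189 mg/L.
Mass balance: 0.24·1.221 = 0.191·Cₑ + 1.03·0.0189.
Cₑ = (0.293 − 0.01947) / 0.191 = 1.432 mg/L.

1.43 mg/L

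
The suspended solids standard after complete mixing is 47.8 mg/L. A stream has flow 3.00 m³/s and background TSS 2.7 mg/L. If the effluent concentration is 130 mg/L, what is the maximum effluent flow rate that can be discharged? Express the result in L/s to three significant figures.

1650 L/s

Mass balance at complete mixing: C_std·(Q_w + Q_r) = Q_w·C_e + Q_r·C_b.
Rearranging, Q_w = Q_r·(C_std − C_b)/(C_e − C_std) = 3.00·(47.8 − 2.7) / (130 − 47.8) = 1.646 m³/s.
= 1646 L/s.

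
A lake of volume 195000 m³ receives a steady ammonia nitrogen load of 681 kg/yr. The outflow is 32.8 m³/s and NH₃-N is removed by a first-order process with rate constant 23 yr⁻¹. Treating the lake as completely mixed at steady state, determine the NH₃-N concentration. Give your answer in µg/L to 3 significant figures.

Outflow Q = 32.8 m³/s × 3.156e+07 s/yr = 1.035e+09 m³/yr.
Steady-state CSTR mass balance: W = Q·C + k·V·C, so C = W/(Q + kV).
Q + kV = 1.035e+09 + 23·195000 = 1.04e+09 m³/yr.
C = 681/1.04e+09 = 6.551e-07 kg/m³ = 0.0006551 mg/L = 0.6551 µg/L.

0.655 µg/L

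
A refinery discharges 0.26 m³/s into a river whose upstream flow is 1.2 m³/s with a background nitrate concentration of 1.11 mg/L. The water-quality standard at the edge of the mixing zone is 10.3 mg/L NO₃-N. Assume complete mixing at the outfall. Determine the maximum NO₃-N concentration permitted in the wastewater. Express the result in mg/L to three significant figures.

52.7 mg/L

Mass balance: 10.3·1.46 = 0.26·Cₑ + 1.2·1.11.
Cₑ = (15.04 − 1.332) / 0.26 = 52.72 mg/L.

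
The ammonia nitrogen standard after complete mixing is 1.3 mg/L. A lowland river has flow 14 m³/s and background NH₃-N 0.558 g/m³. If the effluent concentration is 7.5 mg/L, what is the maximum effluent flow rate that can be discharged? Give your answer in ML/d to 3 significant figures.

Mass balance at complete mixing: C_std·(Q_w + Q_r) = Q_w·C_e + Q_r·C_b.
Rearranging, Q_w = Q_r·(C_std − C_b)/(C_e − C_std) = 14·(1.3 − 0.558) / (7.5 − 1.3) = 1.675 m³/s.
= 144.8 ML/d.

145 ML/d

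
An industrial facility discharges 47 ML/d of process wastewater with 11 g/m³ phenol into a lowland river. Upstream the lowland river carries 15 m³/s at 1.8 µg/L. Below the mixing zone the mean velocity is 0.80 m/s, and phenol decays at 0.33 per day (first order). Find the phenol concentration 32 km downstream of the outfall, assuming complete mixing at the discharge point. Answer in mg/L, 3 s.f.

47 ML/d = 0.544 m³/s.
1.8 µg/L = 0.0018 mg/L.
After complete mixing, C₀ = (0.544·11 + 15·0.0018) / 15.54 = 0.3867 mg/L.
Travel time t = 3.2e+04 m / 0.80 m/s = 4e+04 s = 0.463 d.
C = 0.3867·exp(−0.33·0.463) = 0.3867·0.8583 = 0.3319 mg/L.

0.332 mg/L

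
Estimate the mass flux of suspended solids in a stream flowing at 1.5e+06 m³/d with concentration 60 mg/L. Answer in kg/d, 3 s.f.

1.5e+06 m³/d = 17.36 m³/s.
Mass flux = Q·C = 17.36 m³/s × 60 g/m³ = 1042 g/s.
= 1042 g/s × 86.4 = 9e+04 kg/d.

90000 kg/d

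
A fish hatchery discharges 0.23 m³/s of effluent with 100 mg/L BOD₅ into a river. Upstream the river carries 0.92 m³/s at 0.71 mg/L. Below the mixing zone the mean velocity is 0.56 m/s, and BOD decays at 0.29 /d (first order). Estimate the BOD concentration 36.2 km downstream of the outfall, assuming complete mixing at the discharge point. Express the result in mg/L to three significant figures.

16.6 mg/L

After complete mixing, C₀ = (0.23·100 + 0.92·0.71) / 1.15 = 20.57 mg/L.
Travel time t = 3.62e+04 m / 0.56 m/s = 6.464e+04 s = 0.7482 d.
C = 20.57·exp(−0.29·0.7482) = 20.57·0.805 = 16.56 mg/L.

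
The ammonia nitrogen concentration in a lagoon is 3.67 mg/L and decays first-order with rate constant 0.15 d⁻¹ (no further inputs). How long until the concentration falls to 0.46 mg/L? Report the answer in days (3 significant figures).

t = ln(C₀/C)/k = ln(3.67/0.46)/0.15 = 2.077/0.15 = 13.84 d.

13.8 d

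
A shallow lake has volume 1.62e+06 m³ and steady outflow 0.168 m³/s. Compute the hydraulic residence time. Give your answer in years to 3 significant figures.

Q = 0.168 m³/s × 3.156e+07 s/yr = 5.302e+06 m³/yr.
Hydraulic residence time τ = V/Q = 1.62e+06/5.302e+06 = 0.3056 yr.

0.306 yr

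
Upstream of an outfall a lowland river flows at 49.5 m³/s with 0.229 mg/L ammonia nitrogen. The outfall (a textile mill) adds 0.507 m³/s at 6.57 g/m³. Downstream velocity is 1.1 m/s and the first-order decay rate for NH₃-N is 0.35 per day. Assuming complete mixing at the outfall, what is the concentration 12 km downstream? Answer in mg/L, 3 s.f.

0.281 mg/L

After complete mixing, C₀ = (0.507·6.57 + 49.5·0.229) / 50.01 = 0.2933 mg/L.
Travel time t = 1.2e+04 m / 1.1 m/s = 1.091e+04 s = 0.1263 d.
C = 0.2933·exp(−0.35·0.1263) = 0.2933·0.9568 = 0.2806 mg/L.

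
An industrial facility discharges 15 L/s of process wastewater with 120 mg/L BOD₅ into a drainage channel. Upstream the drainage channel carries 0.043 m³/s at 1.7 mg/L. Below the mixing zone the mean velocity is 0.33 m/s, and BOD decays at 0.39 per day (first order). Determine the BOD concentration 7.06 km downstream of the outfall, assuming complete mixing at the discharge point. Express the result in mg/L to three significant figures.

15 L/s = 0.015 m³/s.
After complete mixing, C₀ = (0.015·120 + 0.043·1.7) / 0.058 = 32.29 mg/L.
Travel time t = 7060 m / 0.33 m/s = 2.139e+04 s = 0.2476 d.
C = 32.29·exp(−0.39·0.2476) = 32.29·0.9079 = 29.32 mg/L.

29.3 mg/L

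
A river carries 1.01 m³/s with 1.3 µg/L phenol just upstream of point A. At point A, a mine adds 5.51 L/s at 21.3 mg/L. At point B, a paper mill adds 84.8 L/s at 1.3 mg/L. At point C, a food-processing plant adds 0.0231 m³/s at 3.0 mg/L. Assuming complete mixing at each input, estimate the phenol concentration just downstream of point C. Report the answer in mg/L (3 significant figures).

0.265 mg/L

1.3 µg/L = 0.0013 mg/L.
5.51 L/s = 0.00551 m³/s.
After input A: C = (1.01·0.0013 + 0.00551·21.3) / 1.016 = 0.1169 mg/L.
84.8 L/s = 0.0848 m³/s.
After input B: C = (1.016·0.1169 + 0.0848·1.3) / 1.1 = 0.208 mg/L.
After input C: C = (1.1·0.208 + 0.0231·3) / 1.123 = 0.2655 mg/L.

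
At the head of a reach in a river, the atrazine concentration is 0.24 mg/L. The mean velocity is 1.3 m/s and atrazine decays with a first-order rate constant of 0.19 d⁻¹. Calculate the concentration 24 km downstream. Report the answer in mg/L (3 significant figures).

0.230 mg/L

Travel time t = 24 km / 1.3 m/s = 2.4e+04/1.3 = 1.846e+04 s = 0.2137 d.
First-order decay: C = 0.24·exp(−0.19·0.2137) = 0.24·0.9602 = 0.2305 mg/L.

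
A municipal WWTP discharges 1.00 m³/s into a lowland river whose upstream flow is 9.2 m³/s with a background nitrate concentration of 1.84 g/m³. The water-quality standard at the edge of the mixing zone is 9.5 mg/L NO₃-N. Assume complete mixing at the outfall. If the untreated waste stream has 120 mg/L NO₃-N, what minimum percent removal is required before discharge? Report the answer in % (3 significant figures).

33.4 %

Mass balance: 9.5·10.2 = 1·Cₑ + 9.2·1.84.
Cₑ = (96.9 − 16.93) / 1 = 79.97 mg/L.
Required removal = 1 − 79.97/120 = 33.36 %.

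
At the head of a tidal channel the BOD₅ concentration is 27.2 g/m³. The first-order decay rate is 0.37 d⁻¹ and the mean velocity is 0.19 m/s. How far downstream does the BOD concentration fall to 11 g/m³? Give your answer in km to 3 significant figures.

From C = C₀·e^(−kt), t = ln(C₀/C)/k = ln(27.2/11)/0.37 = 0.9053/0.37 = 2.447 d.
Distance = v·t = 0.19 m/s × 2.114e+05 s = 4.017e+04 m = 40.17 km.

40.2 km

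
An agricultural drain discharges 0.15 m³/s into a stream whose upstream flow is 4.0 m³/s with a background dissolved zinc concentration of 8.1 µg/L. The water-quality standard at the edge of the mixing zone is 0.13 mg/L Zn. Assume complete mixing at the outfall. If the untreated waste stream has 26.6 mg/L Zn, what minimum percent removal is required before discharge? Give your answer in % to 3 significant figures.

87.3 %

8.1 µg/L = 0.0081 mg/L.
Mass balance: 0.13·4.15 = 0.15·Cₑ + 4·0.0081.
Cₑ = (0.5395 − 0.0324) / 0.15 = 3.381 mg/L.
Required removal = 1 − 3.381/26.6 = 87.29 %.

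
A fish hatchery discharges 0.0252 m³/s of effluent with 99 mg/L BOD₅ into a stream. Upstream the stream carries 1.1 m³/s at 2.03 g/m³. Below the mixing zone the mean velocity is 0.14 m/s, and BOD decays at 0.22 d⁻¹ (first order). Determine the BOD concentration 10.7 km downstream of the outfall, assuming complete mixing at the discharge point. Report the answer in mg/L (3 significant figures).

3.46 mg/L

After complete mixing, C₀ = (0.0252·99 + 1.1·2.03) / 1.125 = 4.202 mg/L.
Travel time t = 1.07e+04 m / 0.14 m/s = 7.643e+04 s = 0.8846 d.
C = 4.202·exp(−0.22·0.8846) = 4.202·0.8232 = 3.459 mg/L.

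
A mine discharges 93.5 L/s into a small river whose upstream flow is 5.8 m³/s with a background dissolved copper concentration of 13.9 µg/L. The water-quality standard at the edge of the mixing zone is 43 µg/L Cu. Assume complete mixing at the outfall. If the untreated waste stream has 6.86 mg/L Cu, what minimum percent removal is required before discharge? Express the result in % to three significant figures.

73.1 %

93.5 L/s = 0.0935 m³/s.
13.9 µg/L = 0.0139 mg/L.
43 µg/L = 0.043 mg/L.
Mass balance: 0.043·5.893 = 0.0935·Cₑ + 5.8·0.0139.
Cₑ = (0.2534 − 0.08062) / 0.0935 = 1.848 mg/L.
Required removal = 1 − 1.848/6.86 = 73.06 %.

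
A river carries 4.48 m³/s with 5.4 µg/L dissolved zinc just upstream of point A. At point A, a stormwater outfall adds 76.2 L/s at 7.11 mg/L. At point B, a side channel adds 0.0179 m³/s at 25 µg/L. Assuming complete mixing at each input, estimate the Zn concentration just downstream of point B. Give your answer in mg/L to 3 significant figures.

0.124 mg/L

5.4 µg/L = 0.0054 mg/L.
76.2 L/s = 0.0762 m³/s.
After input A: C = (4.48·0.0054 + 0.0762·7.11) / 4.556 = 0.1242 mg/L.
25 µg/L = 0.025 mg/L.
After input B: C = (4.556·0.1242 + 0.0179·0.025) / 4.574 = 0.1238 mg/L.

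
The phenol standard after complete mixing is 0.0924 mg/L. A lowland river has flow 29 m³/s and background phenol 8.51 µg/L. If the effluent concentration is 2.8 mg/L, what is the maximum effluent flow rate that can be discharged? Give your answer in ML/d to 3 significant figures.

77.6 ML/d

8.51 µg/L = 0.00851 mg/L.
Mass balance at complete mixing: C_std·(Q_w + Q_r) = Q_w·C_e + Q_r·C_b.
Rearranging, Q_w = Q_r·(C_std − C_b)/(C_e − C_std) = 29·(0.0924 − 0.00851) / (2.8 − 0.0924) = 0.8985 m³/s.
= 77.63 ML/d.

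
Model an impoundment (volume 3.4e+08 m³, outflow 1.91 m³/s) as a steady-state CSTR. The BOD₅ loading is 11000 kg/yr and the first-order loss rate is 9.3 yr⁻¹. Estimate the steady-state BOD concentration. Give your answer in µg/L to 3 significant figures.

3.41 µg/L

Outflow Q = 1.91 m³/s × 3.156e+07 s/yr = 6.028e+07 m³/yr.
Steady-state CSTR mass balance: W = Q·C + k·V·C, so C = W/(Q + kV).
Q + kV = 6.028e+07 + 9.3·3.4e+08 = 3.222e+09 m³/yr.
C = 11000/3.222e+09 = 3.414e-06 kg/m³ = 0.003414 mg/L = 3.414 µg/L.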